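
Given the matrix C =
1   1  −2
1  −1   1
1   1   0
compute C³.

C² = [[0, −2, −1], [1, 3, −3], [2, 0, −1]]
C³ = [[−3, 1, −2], [1, −5, 1], [1, 1, −4]]

[[−3, 1, −2], [1, −5, 1], [1, 1, −4]]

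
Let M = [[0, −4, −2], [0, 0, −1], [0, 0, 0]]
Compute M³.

[[0, 0, 0], [0, 0, 0], [0, 0, 0]]

M is strictly triangular, hence nilpotent: M³ = 0, so M³ = 0.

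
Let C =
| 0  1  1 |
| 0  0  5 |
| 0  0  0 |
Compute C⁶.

[[0, 0, 0], [0, 0, 0], [0, 0, 0]]

C is strictly triangular, hence nilpotent: C³ = 0, so C⁶ = 0.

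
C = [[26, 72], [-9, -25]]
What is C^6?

tr C = 1 and det C = -2, so the characteristic polynomial is λ² − (1)λ + (-2) with roots -1 and 2.
Eigenvectors give P = [[-8, -3], [3, 1]] with P⁻¹ = [[1, 3], [-3, -8]], and C = P·diag(-1, 2)·P⁻¹.
Then C^6 = P·diag(1, 64)·P⁻¹ = [[-8, -192], [3, 64]] · [[1, 3], [-3, -8]] = [[568, 1512], [-189, -503]].

[[568, 1512], [-189, -503]]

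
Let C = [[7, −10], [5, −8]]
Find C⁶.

tr C = −1 and det C = −6, so the characteristic polynomial is λ² − (−1)λ + (−6) with roots 2 and −3.
Eigenvectors give P = [[2, −1], [1, −1]] with P⁻¹ = [[1, −1], [1, −2]], and C = P·diag(2, −3)·P⁻¹.
Then C⁶ = P·diag(64, 729)·P⁻¹ = [[128, −729], [64, −729]] · [[1, −1], [1, −2]] = [[−601, 1330], [−665, 1394]].

[[−601, 1330], [−665, 1394]]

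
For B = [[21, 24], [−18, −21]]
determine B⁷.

[[15309, 17496], [−13122, −15309]]

tr B = 0 and det B = −9, so the characteristic polynomial is λ² − (0)λ + (−9) with roots −3 and 3.
Eigenvectors give P = [[−1, 4], [1, −3]] with P⁻¹ = [[3, 4], [1, 1]], and B = P·diag(−3, 3)·P⁻¹.
Then B⁷ = P·diag(−2187, 2187)·P⁻¹ = [[2187, 8748], [−2187, −6561]] · [[3, 4], [1, 1]] = [[15309, 17496], [−13122, −15309]].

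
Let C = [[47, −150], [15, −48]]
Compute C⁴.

tr C = −1 and det C = −6, so the characteristic polynomial is λ² − (−1)λ + (−6) with roots 2 and −3.
Eigenvectors give P = [[−10, −3], [−3, −1]] with P⁻¹ = [[−1, 3], [3, −10]], and C = P·diag(2, −3)·P⁻¹.
Then C⁴ = P·diag(16, 81)·P⁻¹ = [[−160, −243], [−48, −81]] · [[−1, 3], [3, −10]] = [[−569, 1950], [−195, 666]].

[[−569, 1950], [−195, 666]]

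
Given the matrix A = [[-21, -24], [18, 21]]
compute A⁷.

tr A = 0 and det A = -9, so the characteristic polynomial is λ² − (0)λ + (-9) with roots -3 and 3.
Eigenvectors give P = [[4, -1], [-3, 1]] with P⁻¹ = [[1, 1], [3, 4]], and A = P·diag(-3, 3)·P⁻¹.
Then A⁷ = P·diag(-2187, 2187)·P⁻¹ = [[-8748, -2187], [6561, 2187]] · [[1, 1], [3, 4]] = [[-15309, -17496], [13122, 15309]].

[[-15309, -17496], [13122, 15309]]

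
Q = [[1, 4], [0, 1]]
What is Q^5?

Q = I + N where N = [[0, 4], [0, 0]] is strictly upper-triangular, so N^2 = 0.
(I + N)^5 = I + 5·N = [[1, 20], [0, 1]].

[[1, 20], [0, 1]]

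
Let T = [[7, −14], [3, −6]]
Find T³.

T² = T (a projection; rank 1, trace 1), so T³ = T.

[[7, −14], [3, −6]]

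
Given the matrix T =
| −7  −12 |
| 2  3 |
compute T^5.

tr T = −4 and det T = 3, so the characteristic polynomial is λ² − (−4)λ + (3) with roots −1 and −3.
Eigenvectors give P = [[2, 3], [−1, −1]] with P⁻¹ = [[−1, −3], [1, 2]], and T = P·diag(−1, −3)·P⁻¹.
Then T^5 = P·diag(−1, −243)·P⁻¹ = [[−2, −729], [1, 243]] · [[−1, −3], [1, 2]] = [[−727, −1452], [242, 483]].

[[−727, −1452], [242, 483]]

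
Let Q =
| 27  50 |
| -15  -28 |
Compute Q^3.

[[183, 350], [-105, -202]]

tr Q = -1 and det Q = -6, so the characteristic polynomial is λ² − (-1)λ + (-6) with roots 2 and -3.
Eigenvectors give P = [[2, -5], [-1, 3]] with P⁻¹ = [[3, 5], [1, 2]], and Q = P·diag(2, -3)·P⁻¹.
Then Q^3 = P·diag(8, -27)·P⁻¹ = [[16, 135], [-8, -81]] · [[3, 5], [1, 2]] = [[183, 350], [-105, -202]].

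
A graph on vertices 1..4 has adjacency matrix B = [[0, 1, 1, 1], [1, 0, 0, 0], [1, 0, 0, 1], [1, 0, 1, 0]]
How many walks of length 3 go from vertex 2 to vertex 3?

The number of length-3 walks from vertex 2 to vertex 3 is entry (2,3) of B³, where B is the adjacency matrix.
B² = [[3, 0, 1, 1], [0, 1, 1, 1], [1, 1, 2, 1], [1, 1, 1, 2]]
B³ = [[2, 3, 4, 4], [3, 0, 1, 1], [4, 1, 2, 3], [4, 1, 3, 2]]

1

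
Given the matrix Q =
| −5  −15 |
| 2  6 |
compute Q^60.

Q² = Q (a projection; rank 1, trace 1), so Q^60 = Q.

[[−5, −15], [2, 6]]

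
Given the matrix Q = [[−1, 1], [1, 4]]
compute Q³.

[[1, 14], [14, 71]]

Q² = [[2, 3], [3, 17]]
Q³ = [[1, 14], [14, 71]]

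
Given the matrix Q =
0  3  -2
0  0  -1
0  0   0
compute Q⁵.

[[0, 0, 0], [0, 0, 0], [0, 0, 0]]

Q is strictly triangular, hence nilpotent: Q³ = 0, so Q⁵ = 0.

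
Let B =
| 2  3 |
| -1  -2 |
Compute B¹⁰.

[[1, 0], [0, 1]]

B² = I (check: tr B = 0 and det B = -1), so B¹⁰ = I since 10 is even.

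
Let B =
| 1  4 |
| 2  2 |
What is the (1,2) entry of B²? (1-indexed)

12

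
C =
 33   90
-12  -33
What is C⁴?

tr C = 0 and det C = -9, so the characteristic polynomial is λ² − (0)λ + (-9) with roots -3 and 3.
Eigenvectors give P = [[5, -3], [-2, 1]] with P⁻¹ = [[-1, -3], [-2, -5]], and C = P·diag(-3, 3)·P⁻¹.
Then C⁴ = P·diag(81, 81)·P⁻¹ = [[405, -243], [-162, 81]] · [[-1, -3], [-2, -5]] = [[81, 0], [0, 81]].

[[81, 0], [0, 81]]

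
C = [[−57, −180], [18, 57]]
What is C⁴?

[[81, 0], [0, 81]]

tr C = 0 and det C = −9, so the characteristic polynomial is λ² − (0)λ + (−9) with roots 3 and −3.
Eigenvectors give P = [[−3, 10], [1, −3]] with P⁻¹ = [[3, 10], [1, 3]], and C = P·diag(3, −3)·P⁻¹.
Then C⁴ = P·diag(81, 81)·P⁻¹ = [[−243, 810], [81, −243]] · [[3, 10], [1, 3]] = [[81, 0], [0, 81]].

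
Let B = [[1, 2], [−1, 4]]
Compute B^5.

tr B = 5 and det B = 6, so the characteristic polynomial is λ² − (5)λ + (6) with roots 3 and 2.
Eigenvectors give P = [[1, 2], [1, 1]] with P⁻¹ = [[−1, 2], [1, −1]], and B = P·diag(3, 2)·P⁻¹.
Then B^5 = P·diag(243, 32)·P⁻¹ = [[243, 64], [243, 32]] · [[−1, 2], [1, −1]] = [[−179, 422], [−211, 454]].

[[−179, 422], [−211, 454]]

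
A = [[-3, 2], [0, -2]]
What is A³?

[[-27, 38], [0, -8]]

A² = [[9, -10], [0, 4]]
A³ = [[-27, 38], [0, -8]]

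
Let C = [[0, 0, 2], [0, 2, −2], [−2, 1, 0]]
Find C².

[[−4, 2, 0], [4, 2, −4], [0, 2, −6]]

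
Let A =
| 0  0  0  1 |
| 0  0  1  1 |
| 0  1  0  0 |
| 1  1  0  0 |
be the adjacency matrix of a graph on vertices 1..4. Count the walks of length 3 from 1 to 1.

The number of length-3 walks from vertex 1 to vertex 1 is entry (1,1) of A³, where A is the adjacency matrix.
A² = [[1, 1, 0, 0], [1, 2, 0, 0], [0, 0, 1, 1], [0, 0, 1, 2]]
A³ = [[0, 0, 1, 2], [0, 0, 2, 3], [1, 2, 0, 0], [2, 3, 0, 0]]

0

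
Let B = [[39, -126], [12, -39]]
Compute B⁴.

tr B = 0 and det B = -9, so the characteristic polynomial is λ² − (0)λ + (-9) with roots -3 and 3.
Eigenvectors give P = [[3, 7], [1, 2]] with P⁻¹ = [[-2, 7], [1, -3]], and B = P·diag(-3, 3)·P⁻¹.
Then B⁴ = P·diag(81, 81)·P⁻¹ = [[243, 567], [81, 162]] · [[-2, 7], [1, -3]] = [[81, 0], [0, 81]].

[[81, 0], [0, 81]]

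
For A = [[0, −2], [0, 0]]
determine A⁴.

A is strictly triangular, hence nilpotent: A² = 0, so A⁴ = 0.

[[0, 0], [0, 0]]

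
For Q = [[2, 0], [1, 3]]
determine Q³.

[[8, 0], [19, 27]]

Q² = [[4, 0], [5, 9]]
Q³ = [[8, 0], [19, 27]]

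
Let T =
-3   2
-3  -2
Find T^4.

T^2 = [[3, -10], [15, -2]]
T^3 = [[21, 26], [-39, 34]]
T^4 = [[-141, -10], [15, -146]]

[[-141, -10], [15, -146]]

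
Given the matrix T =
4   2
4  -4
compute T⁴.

[[576, 0], [0, 576]]

T² = [[24, 0], [0, 24]]
T³ = [[96, 48], [96, -96]]
T⁴ = [[576, 0], [0, 576]]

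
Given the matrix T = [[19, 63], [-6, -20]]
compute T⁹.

[[3079, 10773], [-1026, -3590]]

tr T = -1 and det T = -2, so the characteristic polynomial is λ² − (-1)λ + (-2) with roots 1 and -2.
Eigenvectors give P = [[-7, -3], [2, 1]] with P⁻¹ = [[-1, -3], [2, 7]], and T = P·diag(1, -2)·P⁻¹.
Then T⁹ = P·diag(1, -512)·P⁻¹ = [[-7, 1536], [2, -512]] · [[-1, -3], [2, 7]] = [[3079, 10773], [-1026, -3590]].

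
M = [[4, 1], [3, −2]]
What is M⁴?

M² = [[19, 2], [6, 7]]
M³ = [[82, 15], [45, −8]]
M⁴ = [[373, 52], [156, 61]]

[[373, 52], [156, 61]]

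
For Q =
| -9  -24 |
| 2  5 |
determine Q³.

[[-105, -312], [26, 77]]

tr Q = -4 and det Q = 3, so the characteristic polynomial is λ² − (-4)λ + (3) with roots -3 and -1.
Eigenvectors give P = [[4, -3], [-1, 1]] with P⁻¹ = [[1, 3], [1, 4]], and Q = P·diag(-3, -1)·P⁻¹.
Then Q³ = P·diag(-27, -1)·P⁻¹ = [[-108, 3], [27, -1]] · [[1, 3], [1, 4]] = [[-105, -312], [26, 77]].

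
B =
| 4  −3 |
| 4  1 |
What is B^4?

B^2 = [[4, −15], [20, −11]]
B^3 = [[−44, −27], [36, −71]]
B^4 = [[−284, 105], [−140, −179]]

[[−284, 105], [−140, −179]]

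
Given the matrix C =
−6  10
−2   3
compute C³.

tr C = −3 and det C = 2, so the characteristic polynomial is λ² − (−3)λ + (2) with roots −2 and −1.
Eigenvectors give P = [[5, 2], [2, 1]] with P⁻¹ = [[1, −2], [−2, 5]], and C = P·diag(−2, −1)·P⁻¹.
Then C³ = P·diag(−8, −1)·P⁻¹ = [[−40, −2], [−16, −1]] · [[1, −2], [−2, 5]] = [[−36, 70], [−14, 27]].

[[−36, 70], [−14, 27]]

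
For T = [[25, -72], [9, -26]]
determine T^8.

tr T = -1 and det T = -2, so the characteristic polynomial is λ² − (-1)λ + (-2) with roots 1 and -2.
Eigenvectors give P = [[3, -8], [1, -3]] with P⁻¹ = [[3, -8], [1, -3]], and T = P·diag(1, -2)·P⁻¹.
Then T^8 = P·diag(1, 256)·P⁻¹ = [[3, -2048], [1, -768]] · [[3, -8], [1, -3]] = [[-2039, 6120], [-765, 2296]].

[[-2039, 6120], [-765, 2296]]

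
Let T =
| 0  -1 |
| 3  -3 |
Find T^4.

T^2 = [[-3, 3], [-9, 6]]
T^3 = [[9, -6], [18, -9]]
T^4 = [[-18, 9], [-27, 9]]

[[-18, 9], [-27, 9]]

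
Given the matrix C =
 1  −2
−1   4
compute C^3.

[[13, −46], [−23, 82]]

C^2 = [[3, −10], [−5, 18]]
C^3 = [[13, −46], [−23, 82]]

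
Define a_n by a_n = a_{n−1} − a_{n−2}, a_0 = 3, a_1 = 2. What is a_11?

1

With companion matrix T = [[1, −1], [1, 0]], [a_n, a_{n−1}]ᵀ = T·[a_{n−1}, a_{n−2}]ᵀ, so [a_11, a_10]ᵀ = T¹⁰·[a_1, a_0]ᵀ.
T¹⁰ = [[−1, 1], [−1, 0]], giving [a_11, a_10]ᵀ = [[1], [−2]].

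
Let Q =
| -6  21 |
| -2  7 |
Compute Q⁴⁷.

[[-6, 21], [-2, 7]]

Q² = Q (a projection; rank 1, trace 1), so Q⁴⁷ = Q.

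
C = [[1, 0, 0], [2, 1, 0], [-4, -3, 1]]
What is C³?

[[1, 0, 0], [6, 1, 0], [-30, -9, 1]]

C = I + N where N = [[0, 0, 0], [2, 0, 0], [-4, -3, 0]] is strictly lower-triangular, so N³ = 0.
(I + N)³ = I + 3·N + 3·N² = [[1, 0, 0], [6, 1, 0], [-30, -9, 1]].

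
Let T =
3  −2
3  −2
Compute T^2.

T² = T (a projection; rank 1, trace 1), so T^2 = T.

[[3, −2], [3, −2]]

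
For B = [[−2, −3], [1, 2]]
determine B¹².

[[1, 0], [0, 1]]

B² = I (check: tr B = 0 and det B = −1), so B¹² = I since 12 is even.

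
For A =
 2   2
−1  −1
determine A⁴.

[[2, 2], [−1, −1]]

A² = A (a projection; rank 1, trace 1), so A⁴ = A.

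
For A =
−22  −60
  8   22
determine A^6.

tr A = 0 and det A = −4, so the characteristic polynomial is λ² − (0)λ + (−4) with roots 2 and −2.
Eigenvectors give P = [[−5, −3], [2, 1]] with P⁻¹ = [[1, 3], [−2, −5]], and A = P·diag(2, −2)·P⁻¹.
Then A^6 = P·diag(64, 64)·P⁻¹ = [[−320, −192], [128, 64]] · [[1, 3], [−2, −5]] = [[64, 0], [0, 64]].

[[64, 0], [0, 64]]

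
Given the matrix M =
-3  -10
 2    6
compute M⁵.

[[-123, -310], [62, 156]]

tr M = 3 and det M = 2, so the characteristic polynomial is λ² − (3)λ + (2) with roots 1 and 2.
Eigenvectors give P = [[5, -2], [-2, 1]] with P⁻¹ = [[1, 2], [2, 5]], and M = P·diag(1, 2)·P⁻¹.
Then M⁵ = P·diag(1, 32)·P⁻¹ = [[5, -64], [-2, 32]] · [[1, 2], [2, 5]] = [[-123, -310], [62, 156]].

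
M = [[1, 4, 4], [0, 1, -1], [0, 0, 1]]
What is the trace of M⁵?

3

M = I + N where N = [[0, 4, 4], [0, 0, -1], [0, 0, 0]] is strictly upper-triangular, so N³ = 0.
(I + N)⁵ = I + 5·N + 10·N² = [[1, 20, -20], [0, 1, -5], [0, 0, 1]].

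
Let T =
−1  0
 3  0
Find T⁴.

[[1, 0], [−3, 0]]

T² = [[1, 0], [−3, 0]]
T³ = [[−1, 0], [3, 0]]
T⁴ = [[1, 0], [−3, 0]]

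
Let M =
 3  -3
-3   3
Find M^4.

M^2 = [[18, -18], [-18, 18]]
M^3 = [[108, -108], [-108, 108]]
M^4 = [[648, -648], [-648, 648]]

[[648, -648], [-648, 648]]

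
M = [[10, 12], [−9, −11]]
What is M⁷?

[[388, 516], [−387, −515]]

tr M = −1 and det M = −2, so the characteristic polynomial is λ² − (−1)λ + (−2) with roots 1 and −2.
Eigenvectors give P = [[4, −1], [−3, 1]] with P⁻¹ = [[1, 1], [3, 4]], and M = P·diag(1, −2)·P⁻¹.
Then M⁷ = P·diag(1, −128)·P⁻¹ = [[4, 128], [−3, −128]] · [[1, 1], [3, 4]] = [[388, 516], [−387, −515]].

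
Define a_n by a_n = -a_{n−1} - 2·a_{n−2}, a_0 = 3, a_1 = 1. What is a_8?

-39

With companion matrix M = [[-1, -2], [1, 0]], [a_n, a_{n−1}]ᵀ = M·[a_{n−1}, a_{n−2}]ᵀ, so [a_8, a_7]ᵀ = M⁷·[a_1, a_0]ᵀ.
M⁷ = [[3, -14], [7, 10]], giving [a_8, a_7]ᵀ = [[-39], [37]].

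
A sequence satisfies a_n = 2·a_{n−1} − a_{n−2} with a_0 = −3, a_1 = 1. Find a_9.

With companion matrix B = [[2, −1], [1, 0]], [a_n, a_{n−1}]ᵀ = B·[a_{n−1}, a_{n−2}]ᵀ, so [a_9, a_8]ᵀ = B⁸·[a_1, a_0]ᵀ.
B⁸ = [[9, −8], [8, −7]], giving [a_9, a_8]ᵀ = [[33], [29]].

33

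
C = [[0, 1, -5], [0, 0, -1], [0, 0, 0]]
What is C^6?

C is strictly triangular, hence nilpotent: C^3 = 0, so C^6 = 0.

[[0, 0, 0], [0, 0, 0], [0, 0, 0]]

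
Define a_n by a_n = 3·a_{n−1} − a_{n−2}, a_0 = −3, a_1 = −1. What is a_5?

8

With companion matrix B = [[3, −1], [1, 0]], [a_n, a_{n−1}]ᵀ = B·[a_{n−1}, a_{n−2}]ᵀ, so [a_5, a_4]ᵀ = B⁴·[a_1, a_0]ᵀ.
B⁴ = [[55, −21], [21, −8]], giving [a_5, a_4]ᵀ = [[8], [3]].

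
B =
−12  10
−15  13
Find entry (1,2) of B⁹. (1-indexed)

40390

tr B = 1 and det B = −6, so the characteristic polynomial is λ² − (1)λ + (−6) with roots 3 and −2.
Eigenvectors give P = [[2, 1], [3, 1]] with P⁻¹ = [[−1, 1], [3, −2]], and B = P·diag(3, −2)·P⁻¹.
Then B⁹ = P·diag(19683, −512)·P⁻¹ = [[39366, −512], [59049, −512]] · [[−1, 1], [3, −2]] = [[−40902, 40390], [−60585, 60073]].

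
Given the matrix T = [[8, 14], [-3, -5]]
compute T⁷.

tr T = 3 and det T = 2, so the characteristic polynomial is λ² − (3)λ + (2) with roots 1 and 2.
Eigenvectors give P = [[2, 7], [-1, -3]] with P⁻¹ = [[-3, -7], [1, 2]], and T = P·diag(1, 2)·P⁻¹.
Then T⁷ = P·diag(1, 128)·P⁻¹ = [[2, 896], [-1, -384]] · [[-3, -7], [1, 2]] = [[890, 1778], [-381, -761]].

[[890, 1778], [-381, -761]]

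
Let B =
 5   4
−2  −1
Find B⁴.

tr B = 4 and det B = 3, so the characteristic polynomial is λ² − (4)λ + (3) with roots 3 and 1.
Eigenvectors give P = [[2, −1], [−1, 1]] with P⁻¹ = [[1, 1], [1, 2]], and B = P·diag(3, 1)·P⁻¹.
Then B⁴ = P·diag(81, 1)·P⁻¹ = [[162, −1], [−81, 1]] · [[1, 1], [1, 2]] = [[161, 160], [−80, −79]].

[[161, 160], [−80, −79]]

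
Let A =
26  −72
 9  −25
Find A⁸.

tr A = 1 and det A = −2, so the characteristic polynomial is λ² − (1)λ + (−2) with roots −1 and 2.
Eigenvectors give P = [[−8, 3], [−3, 1]] with P⁻¹ = [[1, −3], [3, −8]], and A = P·diag(−1, 2)·P⁻¹.
Then A⁸ = P·diag(1, 256)·P⁻¹ = [[−8, 768], [−3, 256]] · [[1, −3], [3, −8]] = [[2296, −6120], [765, −2039]].

[[2296, −6120], [765, −2039]]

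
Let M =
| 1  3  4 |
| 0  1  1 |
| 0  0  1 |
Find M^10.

[[1, 30, 175], [0, 1, 10], [0, 0, 1]]

M = I + N where N = [[0, 3, 4], [0, 0, 1], [0, 0, 0]] is strictly upper-triangular, so N^3 = 0.
(I + N)^10 = I + 10·N + 45·N^2 = [[1, 30, 175], [0, 1, 10], [0, 0, 1]].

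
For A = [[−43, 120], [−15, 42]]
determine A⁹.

[[−181243, 484680], [−60585, 162072]]

tr A = −1 and det A = −6, so the characteristic polynomial is λ² − (−1)λ + (−6) with roots 2 and −3.
Eigenvectors give P = [[8, 3], [3, 1]] with P⁻¹ = [[−1, 3], [3, −8]], and A = P·diag(2, −3)·P⁻¹.
Then A⁹ = P·diag(512, −19683)·P⁻¹ = [[4096, −59049], [1536, −19683]] · [[−1, 3], [3, −8]] = [[−181243, 484680], [−60585, 162072]].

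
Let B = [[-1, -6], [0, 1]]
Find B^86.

[[1, 0], [0, 1]]

B² = I (check: tr B = 0 and det B = -1), so B^86 = I since 86 is even.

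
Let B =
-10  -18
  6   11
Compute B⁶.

tr B = 1 and det B = -2, so the characteristic polynomial is λ² − (1)λ + (-2) with roots -1 and 2.
Eigenvectors give P = [[-2, -3], [1, 2]] with P⁻¹ = [[-2, -3], [1, 2]], and B = P·diag(-1, 2)·P⁻¹.
Then B⁶ = P·diag(1, 64)·P⁻¹ = [[-2, -192], [1, 128]] · [[-2, -3], [1, 2]] = [[-188, -378], [126, 253]].

[[-188, -378], [126, 253]]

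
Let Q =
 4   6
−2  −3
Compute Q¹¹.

[[4, 6], [−2, −3]]

Q² = Q (a projection; rank 1, trace 1), so Q¹¹ = Q.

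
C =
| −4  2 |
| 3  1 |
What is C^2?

[[22, −6], [−9, 7]]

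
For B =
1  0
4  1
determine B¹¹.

B = I + N where N = [[0, 0], [4, 0]] is strictly lower-triangular, so N² = 0.
(I + N)¹¹ = I + 11·N = [[1, 0], [44, 1]].

[[1, 0], [44, 1]]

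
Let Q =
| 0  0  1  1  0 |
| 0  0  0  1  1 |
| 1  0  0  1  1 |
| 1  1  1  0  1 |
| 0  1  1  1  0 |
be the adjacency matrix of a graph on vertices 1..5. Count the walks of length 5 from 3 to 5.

The number of length-5 walks from vertex 3 to vertex 5 is entry (3,5) of Q⁵, where Q is the adjacency matrix.
Q² = [[2, 1, 1, 1, 2], [1, 2, 2, 1, 1], [1, 2, 3, 2, 1], [1, 1, 2, 4, 2], [2, 1, 1, 2, 3]]
Q³ = [[2, 3, 5, 6, 3], [3, 2, 3, 6, 5], [5, 3, 4, 7, 7], [6, 6, 7, 6, 7], [3, 5, 7, 7, 4]]
Q⁴ = [[11, 9, 11, 13, 14], [9, 11, 14, 13, 11], [11, 14, 19, 19, 14], [13, 13, 19, 26, 19], [14, 11, 14, 19, 19]]
Q⁵ = [[24, 27, 38, 45, 33], [27, 24, 33, 45, 38], [38, 33, 44, 58, 52], [45, 45, 58, 64, 58], [33, 38, 52, 58, 44]]

52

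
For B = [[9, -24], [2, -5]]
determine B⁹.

tr B = 4 and det B = 3, so the characteristic polynomial is λ² − (4)λ + (3) with roots 1 and 3.
Eigenvectors give P = [[-3, -4], [-1, -1]] with P⁻¹ = [[1, -4], [-1, 3]], and B = P·diag(1, 3)·P⁻¹.
Then B⁹ = P·diag(1, 19683)·P⁻¹ = [[-3, -78732], [-1, -19683]] · [[1, -4], [-1, 3]] = [[78729, -236184], [19682, -59045]].

[[78729, -236184], [19682, -59045]]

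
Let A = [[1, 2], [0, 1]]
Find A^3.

A = I + N where N = [[0, 2], [0, 0]] is strictly upper-triangular, so N^2 = 0.
(I + N)^3 = I + 3·N = [[1, 6], [0, 1]].

[[1, 6], [0, 1]]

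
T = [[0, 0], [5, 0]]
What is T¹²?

[[0, 0], [0, 0]]

T is strictly triangular, hence nilpotent: T² = 0, so T¹² = 0.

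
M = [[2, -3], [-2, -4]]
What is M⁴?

M² = [[10, 6], [4, 22]]
M³ = [[8, -54], [-36, -100]]
M⁴ = [[124, 192], [128, 508]]

[[124, 192], [128, 508]]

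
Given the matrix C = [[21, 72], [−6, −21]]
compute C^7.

[[15309, 52488], [−4374, −15309]]

tr C = 0 and det C = −9, so the characteristic polynomial is λ² − (0)λ + (−9) with roots 3 and −3.
Eigenvectors give P = [[4, −3], [−1, 1]] with P⁻¹ = [[1, 3], [1, 4]], and C = P·diag(3, −3)·P⁻¹.
Then C^7 = P·diag(2187, −2187)·P⁻¹ = [[8748, 6561], [−2187, −2187]] · [[1, 3], [1, 4]] = [[15309, 52488], [−4374, −15309]].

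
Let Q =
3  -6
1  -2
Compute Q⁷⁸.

[[3, -6], [1, -2]]

Q² = Q (a projection; rank 1, trace 1), so Q⁷⁸ = Q.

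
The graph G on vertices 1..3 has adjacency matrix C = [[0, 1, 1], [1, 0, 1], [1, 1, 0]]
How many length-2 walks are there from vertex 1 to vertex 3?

The number of length-2 walks from vertex 1 to vertex 3 is entry (1,3) of C^2, where C is the adjacency matrix.
C^2 = [[2, 1, 1], [1, 2, 1], [1, 1, 2]]

1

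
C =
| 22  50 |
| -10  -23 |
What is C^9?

[[81292, 201950], [-40390, -100463]]

tr C = -1 and det C = -6, so the characteristic polynomial is λ² − (-1)λ + (-6) with roots -3 and 2.
Eigenvectors give P = [[-2, 5], [1, -2]] with P⁻¹ = [[2, 5], [1, 2]], and C = P·diag(-3, 2)·P⁻¹.
Then C^9 = P·diag(-19683, 512)·P⁻¹ = [[39366, 2560], [-19683, -1024]] · [[2, 5], [1, 2]] = [[81292, 201950], [-40390, -100463]].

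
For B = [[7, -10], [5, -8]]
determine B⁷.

[[2443, -4630], [2315, -4502]]

tr B = -1 and det B = -6, so the characteristic polynomial is λ² − (-1)λ + (-6) with roots 2 and -3.
Eigenvectors give P = [[2, -1], [1, -1]] with P⁻¹ = [[1, -1], [1, -2]], and B = P·diag(2, -3)·P⁻¹.
Then B⁷ = P·diag(128, -2187)·P⁻¹ = [[256, 2187], [128, 2187]] · [[1, -1], [1, -2]] = [[2443, -4630], [2315, -4502]].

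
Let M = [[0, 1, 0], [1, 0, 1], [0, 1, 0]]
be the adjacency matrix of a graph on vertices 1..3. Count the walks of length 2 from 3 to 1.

The number of length-2 walks from vertex 3 to vertex 1 is entry (3,1) of M², where M is the adjacency matrix.
M² = [[1, 0, 1], [0, 2, 0], [1, 0, 1]]

1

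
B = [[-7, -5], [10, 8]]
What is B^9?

tr B = 1 and det B = -6, so the characteristic polynomial is λ² − (1)λ + (-6) with roots 3 and -2.
Eigenvectors give P = [[-1, -1], [2, 1]] with P⁻¹ = [[1, 1], [-2, -1]], and B = P·diag(3, -2)·P⁻¹.
Then B^9 = P·diag(19683, -512)·P⁻¹ = [[-19683, 512], [39366, -512]] · [[1, 1], [-2, -1]] = [[-20707, -20195], [40390, 39878]].

[[-20707, -20195], [40390, 39878]]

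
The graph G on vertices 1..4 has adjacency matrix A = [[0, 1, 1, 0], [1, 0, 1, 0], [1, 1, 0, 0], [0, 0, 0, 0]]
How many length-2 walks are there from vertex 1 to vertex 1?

2

The number of length-2 walks from vertex 1 to vertex 1 is entry (1,1) of A², where A is the adjacency matrix.
A² = [[2, 1, 1, 0], [1, 2, 1, 0], [1, 1, 2, 0], [0, 0, 0, 0]]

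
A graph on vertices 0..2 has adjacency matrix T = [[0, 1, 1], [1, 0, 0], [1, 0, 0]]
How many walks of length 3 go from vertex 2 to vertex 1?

0

The number of length-3 walks from vertex 2 to vertex 1 is entry (2,1) of T³, where T is the adjacency matrix.
T² = [[2, 0, 0], [0, 1, 1], [0, 1, 1]]
T³ = [[0, 2, 2], [2, 0, 0], [2, 0, 0]]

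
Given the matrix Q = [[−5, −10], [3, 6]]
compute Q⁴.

Q² = Q (a projection; rank 1, trace 1), so Q⁴ = Q.

[[−5, −10], [3, 6]]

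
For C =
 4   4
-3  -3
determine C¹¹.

[[4, 4], [-3, -3]]

C² = C (a projection; rank 1, trace 1), so C¹¹ = C.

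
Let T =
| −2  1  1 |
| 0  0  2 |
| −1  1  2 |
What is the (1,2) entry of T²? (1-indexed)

−1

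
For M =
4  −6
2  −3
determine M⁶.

M² = M (a projection; rank 1, trace 1), so M⁶ = M.

[[4, −6], [2, −3]]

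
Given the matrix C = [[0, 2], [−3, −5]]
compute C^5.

[[390, 422], [−633, −665]]

tr C = −5 and det C = 6, so the characteristic polynomial is λ² − (−5)λ + (6) with roots −3 and −2.
Eigenvectors give P = [[−2, 1], [3, −1]] with P⁻¹ = [[1, 1], [3, 2]], and C = P·diag(−3, −2)·P⁻¹.
Then C^5 = P·diag(−243, −32)·P⁻¹ = [[486, −32], [−729, 32]] · [[1, 1], [3, 2]] = [[390, 422], [−633, −665]].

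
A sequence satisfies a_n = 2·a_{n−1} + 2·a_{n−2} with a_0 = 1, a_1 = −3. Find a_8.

With companion matrix M = [[2, 2], [1, 0]], [a_n, a_{n−1}]ᵀ = M·[a_{n−1}, a_{n−2}]ᵀ, so [a_8, a_7]ᵀ = M⁷·[a_1, a_0]ᵀ.
M⁷ = [[896, 656], [328, 240]], giving [a_8, a_7]ᵀ = [[−2032], [−744]].

−2032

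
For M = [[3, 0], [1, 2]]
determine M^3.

[[27, 0], [19, 8]]

tr M = 5 and det M = 6, so the characteristic polynomial is λ² − (5)λ + (6) with roots 2 and 3.
Eigenvectors give P = [[0, -1], [-1, -1]] with P⁻¹ = [[1, -1], [-1, 0]], and M = P·diag(2, 3)·P⁻¹.
Then M^3 = P·diag(8, 27)·P⁻¹ = [[0, -27], [-8, -27]] · [[1, -1], [-1, 0]] = [[27, 0], [19, 8]].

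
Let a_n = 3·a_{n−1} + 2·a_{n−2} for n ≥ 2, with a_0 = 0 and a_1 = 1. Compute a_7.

1763

With companion matrix C = [[3, 2], [1, 0]], [a_n, a_{n−1}]ᵀ = C·[a_{n−1}, a_{n−2}]ᵀ, so [a_7, a_6]ᵀ = C⁶·[a_1, a_0]ᵀ.
C⁶ = [[1763, 990], [495, 278]], giving [a_7, a_6]ᵀ = [[1763], [495]].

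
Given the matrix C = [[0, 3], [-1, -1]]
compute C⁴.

C² = [[-3, -3], [1, -2]]
C³ = [[3, -6], [2, 5]]
C⁴ = [[6, 15], [-5, 1]]

[[6, 15], [-5, 1]]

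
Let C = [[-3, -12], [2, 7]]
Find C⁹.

tr C = 4 and det C = 3, so the characteristic polynomial is λ² − (4)λ + (3) with roots 1 and 3.
Eigenvectors give P = [[3, 2], [-1, -1]] with P⁻¹ = [[1, 2], [-1, -3]], and C = P·diag(1, 3)·P⁻¹.
Then C⁹ = P·diag(1, 19683)·P⁻¹ = [[3, 39366], [-1, -19683]] · [[1, 2], [-1, -3]] = [[-39363, -118092], [19682, 59047]].

[[-39363, -118092], [19682, 59047]]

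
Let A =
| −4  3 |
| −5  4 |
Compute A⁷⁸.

A² = I (check: tr A = 0 and det A = −1), so A⁷⁸ = I since 78 is even.

[[1, 0], [0, 1]]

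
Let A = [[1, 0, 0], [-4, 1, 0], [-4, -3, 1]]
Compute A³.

A = I + N where N = [[0, 0, 0], [-4, 0, 0], [-4, -3, 0]] is strictly lower-triangular, so N³ = 0.
(I + N)³ = I + 3·N + 3·N² = [[1, 0, 0], [-12, 1, 0], [24, -9, 1]].

[[1, 0, 0], [-12, 1, 0], [24, -9, 1]]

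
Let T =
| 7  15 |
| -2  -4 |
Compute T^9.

tr T = 3 and det T = 2, so the characteristic polynomial is λ² − (3)λ + (2) with roots 1 and 2.
Eigenvectors give P = [[-5, -3], [2, 1]] with P⁻¹ = [[1, 3], [-2, -5]], and T = P·diag(1, 2)·P⁻¹.
Then T^9 = P·diag(1, 512)·P⁻¹ = [[-5, -1536], [2, 512]] · [[1, 3], [-2, -5]] = [[3067, 7665], [-1022, -2554]].

[[3067, 7665], [-1022, -2554]]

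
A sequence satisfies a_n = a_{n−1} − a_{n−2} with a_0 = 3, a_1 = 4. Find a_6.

3

With companion matrix A = [[1, −1], [1, 0]], [a_n, a_{n−1}]ᵀ = A·[a_{n−1}, a_{n−2}]ᵀ, so [a_6, a_5]ᵀ = A^5·[a_1, a_0]ᵀ.
A^5 = [[0, 1], [−1, 1]], giving [a_6, a_5]ᵀ = [[3], [−1]].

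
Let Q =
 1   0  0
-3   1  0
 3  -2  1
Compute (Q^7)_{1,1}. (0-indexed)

1

Q = I + N where N = [[0, 0, 0], [-3, 0, 0], [3, -2, 0]] is strictly lower-triangular, so N^3 = 0.
(I + N)^7 = I + 7·N + 21·N^2 = [[1, 0, 0], [-21, 1, 0], [147, -14, 1]].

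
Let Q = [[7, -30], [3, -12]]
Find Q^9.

[[172027, -575130], [57513, -192222]]

tr Q = -5 and det Q = 6, so the characteristic polynomial is λ² − (-5)λ + (6) with roots -3 and -2.
Eigenvectors give P = [[-3, -10], [-1, -3]] with P⁻¹ = [[3, -10], [-1, 3]], and Q = P·diag(-3, -2)·P⁻¹.
Then Q^9 = P·diag(-19683, -512)·P⁻¹ = [[59049, 5120], [19683, 1536]] · [[3, -10], [-1, 3]] = [[172027, -575130], [57513, -192222]].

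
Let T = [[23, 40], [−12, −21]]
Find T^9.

[[118103, 196840], [−59052, −98421]]

tr T = 2 and det T = −3, so the characteristic polynomial is λ² − (2)λ + (−3) with roots 3 and −1.
Eigenvectors give P = [[2, 5], [−1, −3]] with P⁻¹ = [[3, 5], [−1, −2]], and T = P·diag(3, −1)·P⁻¹.
Then T^9 = P·diag(19683, −1)·P⁻¹ = [[39366, −5], [−19683, 3]] · [[3, 5], [−1, −2]] = [[118103, 196840], [−59052, −98421]].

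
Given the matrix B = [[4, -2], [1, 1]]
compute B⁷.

[[4246, -4118], [2059, -1931]]

tr B = 5 and det B = 6, so the characteristic polynomial is λ² − (5)λ + (6) with roots 3 and 2.
Eigenvectors give P = [[2, -1], [1, -1]] with P⁻¹ = [[1, -1], [1, -2]], and B = P·diag(3, 2)·P⁻¹.
Then B⁷ = P·diag(2187, 128)·P⁻¹ = [[4374, -128], [2187, -128]] · [[1, -1], [1, -2]] = [[4246, -4118], [2059, -1931]].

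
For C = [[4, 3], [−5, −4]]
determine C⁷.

[[4, 3], [−5, −4]]

C² = I (check: tr C = 0 and det C = −1), so C⁷ = C since 7 is odd.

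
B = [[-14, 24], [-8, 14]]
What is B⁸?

tr B = 0 and det B = -4, so the characteristic polynomial is λ² − (0)λ + (-4) with roots -2 and 2.
Eigenvectors give P = [[2, 3], [1, 2]] with P⁻¹ = [[2, -3], [-1, 2]], and B = P·diag(-2, 2)·P⁻¹.
Then B⁸ = P·diag(256, 256)·P⁻¹ = [[512, 768], [256, 512]] · [[2, -3], [-1, 2]] = [[256, 0], [0, 256]].

[[256, 0], [0, 256]]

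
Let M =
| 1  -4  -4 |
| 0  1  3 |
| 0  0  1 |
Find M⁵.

M = I + N where N = [[0, -4, -4], [0, 0, 3], [0, 0, 0]] is strictly upper-triangular, so N³ = 0.
(I + N)⁵ = I + 5·N + 10·N² = [[1, -20, -140], [0, 1, 15], [0, 0, 1]].

[[1, -20, -140], [0, 1, 15], [0, 0, 1]]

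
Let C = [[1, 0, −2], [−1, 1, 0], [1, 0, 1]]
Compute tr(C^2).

−1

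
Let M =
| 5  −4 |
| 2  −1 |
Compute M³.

tr M = 4 and det M = 3, so the characteristic polynomial is λ² − (4)λ + (3) with roots 3 and 1.
Eigenvectors give P = [[2, −1], [1, −1]] with P⁻¹ = [[1, −1], [1, −2]], and M = P·diag(3, 1)·P⁻¹.
Then M³ = P·diag(27, 1)·P⁻¹ = [[54, −1], [27, −1]] · [[1, −1], [1, −2]] = [[53, −52], [26, −25]].

[[53, −52], [26, −25]]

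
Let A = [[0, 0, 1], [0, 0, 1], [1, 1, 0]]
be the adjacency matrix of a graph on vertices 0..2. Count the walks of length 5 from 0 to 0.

The number of length-5 walks from vertex 0 to vertex 0 is entry (0,0) of A^5, where A is the adjacency matrix.
A^2 = [[1, 1, 0], [1, 1, 0], [0, 0, 2]]
A^3 = [[0, 0, 2], [0, 0, 2], [2, 2, 0]]
A^4 = [[2, 2, 0], [2, 2, 0], [0, 0, 4]]
A^5 = [[0, 0, 4], [0, 0, 4], [4, 4, 0]]

0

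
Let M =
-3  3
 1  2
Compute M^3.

[[-39, 30], [10, 11]]

M^2 = [[12, -3], [-1, 7]]
M^3 = [[-39, 30], [10, 11]]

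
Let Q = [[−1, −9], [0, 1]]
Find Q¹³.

Q² = I (check: tr Q = 0 and det Q = −1), so Q¹³ = Q since 13 is odd.

[[−1, −9], [0, 1]]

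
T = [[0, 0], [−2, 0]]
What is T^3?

[[0, 0], [0, 0]]

T is strictly triangular, hence nilpotent: T^2 = 0, so T^3 = 0.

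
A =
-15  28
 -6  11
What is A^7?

[[-15303, 30604], [-6558, 13115]]

tr A = -4 and det A = 3, so the characteristic polynomial is λ² − (-4)λ + (3) with roots -1 and -3.
Eigenvectors give P = [[2, 7], [1, 3]] with P⁻¹ = [[-3, 7], [1, -2]], and A = P·diag(-1, -3)·P⁻¹.
Then A^7 = P·diag(-1, -2187)·P⁻¹ = [[-2, -15309], [-1, -6561]] · [[-3, 7], [1, -2]] = [[-15303, 30604], [-6558, 13115]].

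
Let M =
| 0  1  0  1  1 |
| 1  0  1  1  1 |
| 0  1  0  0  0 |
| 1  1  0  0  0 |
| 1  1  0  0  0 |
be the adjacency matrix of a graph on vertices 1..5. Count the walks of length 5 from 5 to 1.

32

The number of length-5 walks from vertex 5 to vertex 1 is entry (5,1) of M^5, where M is the adjacency matrix.
M^2 = [[3, 2, 1, 1, 1], [2, 4, 0, 1, 1], [1, 0, 1, 1, 1], [1, 1, 1, 2, 2], [1, 1, 1, 2, 2]]
M^3 = [[4, 6, 2, 5, 5], [6, 4, 4, 6, 6], [2, 4, 0, 1, 1], [5, 6, 1, 2, 2], [5, 6, 1, 2, 2]]
M^4 = [[16, 16, 6, 10, 10], [16, 22, 4, 10, 10], [6, 4, 4, 6, 6], [10, 10, 6, 11, 11], [10, 10, 6, 11, 11]]
M^5 = [[36, 42, 16, 32, 32], [42, 40, 22, 38, 38], [16, 22, 4, 10, 10], [32, 38, 10, 20, 20], [32, 38, 10, 20, 20]]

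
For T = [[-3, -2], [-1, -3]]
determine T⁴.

T² = [[11, 12], [6, 11]]
T³ = [[-45, -58], [-29, -45]]
T⁴ = [[193, 264], [132, 193]]

[[193, 264], [132, 193]]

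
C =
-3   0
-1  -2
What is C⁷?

[[-2187, 0], [-2059, -128]]

tr C = -5 and det C = 6, so the characteristic polynomial is λ² − (-5)λ + (6) with roots -2 and -3.
Eigenvectors give P = [[0, 1], [-1, 1]] with P⁻¹ = [[1, -1], [1, 0]], and C = P·diag(-2, -3)·P⁻¹.
Then C⁷ = P·diag(-128, -2187)·P⁻¹ = [[0, -2187], [128, -2187]] · [[1, -1], [1, 0]] = [[-2187, 0], [-2059, -128]].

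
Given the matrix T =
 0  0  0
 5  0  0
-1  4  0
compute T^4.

T is strictly triangular, hence nilpotent: T^3 = 0, so T^4 = 0.

[[0, 0, 0], [0, 0, 0], [0, 0, 0]]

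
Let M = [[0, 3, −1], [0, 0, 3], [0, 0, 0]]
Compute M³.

[[0, 0, 0], [0, 0, 0], [0, 0, 0]]

M is strictly triangular, hence nilpotent: M³ = 0, so M³ = 0.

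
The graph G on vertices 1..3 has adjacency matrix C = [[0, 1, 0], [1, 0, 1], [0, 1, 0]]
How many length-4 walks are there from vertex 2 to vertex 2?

The number of length-4 walks from vertex 2 to vertex 2 is entry (2,2) of C^4, where C is the adjacency matrix.
C^2 = [[1, 0, 1], [0, 2, 0], [1, 0, 1]]
C^3 = [[0, 2, 0], [2, 0, 2], [0, 2, 0]]
C^4 = [[2, 0, 2], [0, 4, 0], [2, 0, 2]]

4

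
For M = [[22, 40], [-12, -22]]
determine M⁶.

[[64, 0], [0, 64]]

tr M = 0 and det M = -4, so the characteristic polynomial is λ² − (0)λ + (-4) with roots -2 and 2.
Eigenvectors give P = [[-5, -2], [3, 1]] with P⁻¹ = [[1, 2], [-3, -5]], and M = P·diag(-2, 2)·P⁻¹.
Then M⁶ = P·diag(64, 64)·P⁻¹ = [[-320, -128], [192, 64]] · [[1, 2], [-3, -5]] = [[64, 0], [0, 64]].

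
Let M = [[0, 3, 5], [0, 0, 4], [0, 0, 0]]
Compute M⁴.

[[0, 0, 0], [0, 0, 0], [0, 0, 0]]

M is strictly triangular, hence nilpotent: M³ = 0, so M⁴ = 0.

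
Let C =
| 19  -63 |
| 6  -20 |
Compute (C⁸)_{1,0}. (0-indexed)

-510

tr C = -1 and det C = -2, so the characteristic polynomial is λ² − (-1)λ + (-2) with roots -2 and 1.
Eigenvectors give P = [[3, 7], [1, 2]] with P⁻¹ = [[-2, 7], [1, -3]], and C = P·diag(-2, 1)·P⁻¹.
Then C⁸ = P·diag(256, 1)·P⁻¹ = [[768, 7], [256, 2]] · [[-2, 7], [1, -3]] = [[-1529, 5355], [-510, 1786]].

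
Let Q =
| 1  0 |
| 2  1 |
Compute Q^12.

[[1, 0], [24, 1]]

Q = I + N where N = [[0, 0], [2, 0]] is strictly lower-triangular, so N^2 = 0.
(I + N)^12 = I + 12·N = [[1, 0], [24, 1]].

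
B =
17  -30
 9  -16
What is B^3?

[[53, -90], [27, -46]]

tr B = 1 and det B = -2, so the characteristic polynomial is λ² − (1)λ + (-2) with roots 2 and -1.
Eigenvectors give P = [[-2, 5], [-1, 3]] with P⁻¹ = [[-3, 5], [-1, 2]], and B = P·diag(2, -1)·P⁻¹.
Then B^3 = P·diag(8, -1)·P⁻¹ = [[-16, -5], [-8, -3]] · [[-3, 5], [-1, 2]] = [[53, -90], [27, -46]].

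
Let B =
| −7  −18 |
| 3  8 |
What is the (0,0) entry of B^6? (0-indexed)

tr B = 1 and det B = −2, so the characteristic polynomial is λ² − (1)λ + (−2) with roots −1 and 2.
Eigenvectors give P = [[−3, −2], [1, 1]] with P⁻¹ = [[−1, −2], [1, 3]], and B = P·diag(−1, 2)·P⁻¹.
Then B^6 = P·diag(1, 64)·P⁻¹ = [[−3, −128], [1, 64]] · [[−1, −2], [1, 3]] = [[−125, −378], [63, 190]].

−125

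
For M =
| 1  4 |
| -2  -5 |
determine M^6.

[[-727, -1456], [728, 1457]]

tr M = -4 and det M = 3, so the characteristic polynomial is λ² − (-4)λ + (3) with roots -1 and -3.
Eigenvectors give P = [[-2, -1], [1, 1]] with P⁻¹ = [[-1, -1], [1, 2]], and M = P·diag(-1, -3)·P⁻¹.
Then M^6 = P·diag(1, 729)·P⁻¹ = [[-2, -729], [1, 729]] · [[-1, -1], [1, 2]] = [[-727, -1456], [728, 1457]].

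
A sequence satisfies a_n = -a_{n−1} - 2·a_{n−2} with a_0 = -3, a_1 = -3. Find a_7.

With companion matrix C = [[-1, -2], [1, 0]], [a_n, a_{n−1}]ᵀ = C·[a_{n−1}, a_{n−2}]ᵀ, so [a_7, a_6]ᵀ = C^6·[a_1, a_0]ᵀ.
C^6 = [[7, 10], [-5, 2]], giving [a_7, a_6]ᵀ = [[-51], [9]].

-51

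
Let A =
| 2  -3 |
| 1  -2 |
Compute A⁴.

A² = I (check: tr A = 0 and det A = -1), so A⁴ = I since 4 is even.

[[1, 0], [0, 1]]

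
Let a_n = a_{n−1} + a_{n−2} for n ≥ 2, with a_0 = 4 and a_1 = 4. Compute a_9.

With companion matrix A = [[1, 1], [1, 0]], [a_n, a_{n−1}]ᵀ = A·[a_{n−1}, a_{n−2}]ᵀ, so [a_9, a_8]ᵀ = A⁸·[a_1, a_0]ᵀ.
A⁸ = [[34, 21], [21, 13]], giving [a_9, a_8]ᵀ = [[220], [136]].

220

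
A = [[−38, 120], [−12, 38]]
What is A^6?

[[64, 0], [0, 64]]

tr A = 0 and det A = −4, so the characteristic polynomial is λ² − (0)λ + (−4) with roots −2 and 2.
Eigenvectors give P = [[10, 3], [3, 1]] with P⁻¹ = [[1, −3], [−3, 10]], and A = P·diag(−2, 2)·P⁻¹.
Then A^6 = P·diag(64, 64)·P⁻¹ = [[640, 192], [192, 64]] · [[1, −3], [−3, 10]] = [[64, 0], [0, 64]].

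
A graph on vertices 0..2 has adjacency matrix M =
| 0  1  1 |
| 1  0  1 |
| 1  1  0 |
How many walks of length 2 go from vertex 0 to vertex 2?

1

The number of length-2 walks from vertex 0 to vertex 2 is entry (0,2) of M², where M is the adjacency matrix.
M² = [[2, 1, 1], [1, 2, 1], [1, 1, 2]]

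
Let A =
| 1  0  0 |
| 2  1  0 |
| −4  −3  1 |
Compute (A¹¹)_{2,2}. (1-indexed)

A = I + N where N = [[0, 0, 0], [2, 0, 0], [−4, −3, 0]] is strictly lower-triangular, so N³ = 0.
(I + N)¹¹ = I + 11·N + 55·N² = [[1, 0, 0], [22, 1, 0], [−374, −33, 1]].

1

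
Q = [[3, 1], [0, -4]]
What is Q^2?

[[9, -1], [0, 16]]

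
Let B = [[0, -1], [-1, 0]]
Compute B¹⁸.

B² = I (check: tr B = 0 and det B = -1), so B¹⁸ = I since 18 is even.

[[1, 0], [0, 1]]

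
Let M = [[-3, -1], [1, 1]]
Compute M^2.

[[8, 2], [-2, 0]]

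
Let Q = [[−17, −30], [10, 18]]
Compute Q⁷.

[[−7073, −13890], [4630, 9132]]

tr Q = 1 and det Q = −6, so the characteristic polynomial is λ² − (1)λ + (−6) with roots 3 and −2.
Eigenvectors give P = [[3, −2], [−2, 1]] with P⁻¹ = [[−1, −2], [−2, −3]], and Q = P·diag(3, −2)·P⁻¹.
Then Q⁷ = P·diag(2187, −128)·P⁻¹ = [[6561, 256], [−4374, −128]] · [[−1, −2], [−2, −3]] = [[−7073, −13890], [4630, 9132]].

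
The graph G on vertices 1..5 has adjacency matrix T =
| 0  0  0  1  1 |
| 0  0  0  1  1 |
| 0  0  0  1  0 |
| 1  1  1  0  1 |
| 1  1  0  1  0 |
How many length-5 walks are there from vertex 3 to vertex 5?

16

The number of length-5 walks from vertex 3 to vertex 5 is entry (3,5) of T⁵, where T is the adjacency matrix.
T² = [[2, 2, 1, 1, 1], [2, 2, 1, 1, 1], [1, 1, 1, 0, 1], [1, 1, 0, 4, 2], [1, 1, 1, 2, 3]]
T³ = [[2, 2, 1, 6, 5], [2, 2, 1, 6, 5], [1, 1, 0, 4, 2], [6, 6, 4, 4, 6], [5, 5, 2, 6, 4]]
T⁴ = [[11, 11, 6, 10, 10], [11, 11, 6, 10, 10], [6, 6, 4, 4, 6], [10, 10, 4, 22, 16], [10, 10, 6, 16, 16]]
T⁵ = [[20, 20, 10, 38, 32], [20, 20, 10, 38, 32], [10, 10, 4, 22, 16], [38, 38, 22, 40, 42], [32, 32, 16, 42, 36]]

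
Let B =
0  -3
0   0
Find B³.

B is strictly triangular, hence nilpotent: B² = 0, so B³ = 0.

[[0, 0], [0, 0]]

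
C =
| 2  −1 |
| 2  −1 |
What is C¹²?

C² = C (a projection; rank 1, trace 1), so C¹² = C.

[[2, −1], [2, −1]]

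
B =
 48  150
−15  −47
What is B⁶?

[[6714, 19950], [−1995, −5921]]

tr B = 1 and det B = −6, so the characteristic polynomial is λ² − (1)λ + (−6) with roots 3 and −2.
Eigenvectors give P = [[10, −3], [−3, 1]] with P⁻¹ = [[1, 3], [3, 10]], and B = P·diag(3, −2)·P⁻¹.
Then B⁶ = P·diag(729, 64)·P⁻¹ = [[7290, −192], [−2187, 64]] · [[1, 3], [3, 10]] = [[6714, 19950], [−1995, −5921]].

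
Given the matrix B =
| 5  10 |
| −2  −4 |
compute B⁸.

B² = B (a projection; rank 1, trace 1), so B⁸ = B.

[[5, 10], [−2, −4]]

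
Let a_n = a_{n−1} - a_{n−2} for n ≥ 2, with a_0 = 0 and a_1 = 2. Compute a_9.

With companion matrix C = [[1, -1], [1, 0]], [a_n, a_{n−1}]ᵀ = C·[a_{n−1}, a_{n−2}]ᵀ, so [a_9, a_8]ᵀ = C^8·[a_1, a_0]ᵀ.
C^8 = [[0, -1], [1, -1]], giving [a_9, a_8]ᵀ = [[0], [2]].

0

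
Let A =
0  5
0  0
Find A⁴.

A is strictly triangular, hence nilpotent: A² = 0, so A⁴ = 0.

[[0, 0], [0, 0]]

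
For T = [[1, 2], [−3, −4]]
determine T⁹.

tr T = −3 and det T = 2, so the characteristic polynomial is λ² − (−3)λ + (2) with roots −1 and −2.
Eigenvectors give P = [[−1, −2], [1, 3]] with P⁻¹ = [[−3, −2], [1, 1]], and T = P·diag(−1, −2)·P⁻¹.
Then T⁹ = P·diag(−1, −512)·P⁻¹ = [[1, 1024], [−1, −1536]] · [[−3, −2], [1, 1]] = [[1021, 1022], [−1533, −1534]].

[[1021, 1022], [−1533, −1534]]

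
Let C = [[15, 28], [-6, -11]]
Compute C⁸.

[[45921, 91840], [-19680, -39359]]

tr C = 4 and det C = 3, so the characteristic polynomial is λ² − (4)λ + (3) with roots 3 and 1.
Eigenvectors give P = [[-7, 2], [3, -1]] with P⁻¹ = [[-1, -2], [-3, -7]], and C = P·diag(3, 1)·P⁻¹.
Then C⁸ = P·diag(6561, 1)·P⁻¹ = [[-45927, 2], [19683, -1]] · [[-1, -2], [-3, -7]] = [[45921, 91840], [-19680, -39359]].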